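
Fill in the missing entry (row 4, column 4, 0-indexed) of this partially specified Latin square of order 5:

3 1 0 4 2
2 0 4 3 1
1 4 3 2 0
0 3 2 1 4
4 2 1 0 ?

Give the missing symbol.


Row 4 contains symbols [0, 1, 2, 4] — missing [3].
Column 4 contains symbols [0, 1, 2, 4] — missing [3].
The missing symbol must appear in both missing sets; intersection = [3].
Therefore the hidden value is 3.

Missing value = 3.


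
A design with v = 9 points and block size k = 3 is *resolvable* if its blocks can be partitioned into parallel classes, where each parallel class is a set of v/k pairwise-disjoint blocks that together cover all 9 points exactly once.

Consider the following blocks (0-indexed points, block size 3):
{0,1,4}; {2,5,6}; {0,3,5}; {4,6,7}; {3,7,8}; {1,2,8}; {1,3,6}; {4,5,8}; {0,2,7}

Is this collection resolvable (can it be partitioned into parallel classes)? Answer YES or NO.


v = 9, block size k = 3, number of blocks = 9.
For resolvability, blocks must partition into parallel classes of size v/k = 3.
Total blocks must therefore be a multiple of 3: 9 = 3·3 + 0 ⇒ divisible ✓.
Greedy packing gives 3 candidate class(es). Each should be a full parallel class (size 3, covers all 9 points).
  Class 1 (3 blocks): {0,1,4}; {2,5,6}; {3,7,8}. Points covered: [0, 1, 2, 3, 4, 5, 6, 7, 8].
  Class 2 (3 blocks): {0,3,5}; {4,6,7}; {1,2,8}. Points covered: [0, 1, 2, 3, 4, 5, 6, 7, 8].
  Class 3 (3 blocks): {1,3,6}; {4,5,8}; {0,2,7}. Points covered: [0, 1, 2, 3, 4, 5, 6, 7, 8].
All classes full (size 3)? YES. All classes cover every point? YES.
Resolvable? YES.

YES


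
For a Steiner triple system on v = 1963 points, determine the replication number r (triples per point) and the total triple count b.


An STS(v) is a 2-(v, 3, 1) BIBD: block size k = 3, λ = 1.
Replication: r(k − 1) = λ(v − 1) ⇒ r·2 = 1963 − 1 = 1962 ⇒ r = 981.
Block count: bk = vr ⇒ b·3 = 1963·981 = 1925703 ⇒ b = 641901.
(Check via b = v(v − 1)/6 = 1963·1962/6 = 3851406/6 = 641901.)

r = 981, b = 641901.


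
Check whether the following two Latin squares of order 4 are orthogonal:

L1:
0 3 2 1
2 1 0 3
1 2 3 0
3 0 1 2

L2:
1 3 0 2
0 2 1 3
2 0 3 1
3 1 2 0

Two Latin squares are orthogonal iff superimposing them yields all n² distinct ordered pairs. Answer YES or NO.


Form the n² = 16 superimposed pairs (L1[i][j], L2[i][j]), row by row (rows and columns indexed from 0):
row 0: (0,1) (3,3) (2,0) (1,2)
row 1: (2,0) (1,2) (0,1) (3,3)
row 2: (1,2) (2,0) (3,3) (0,1)
row 3: (3,3) (0,1) (1,2) (2,0)
Orthogonality requires all 16 pairs distinct.
But the pair (2,0) repeats: cell (0,2) has L1 = 2, L2 = 0, and cell (1,0) has L1 = 2, L2 = 0.
A repeated pair means some other pair never occurs (only 4 distinct pairs out of 16), so the squares are not orthogonal.
Conclusion: NO.

NO


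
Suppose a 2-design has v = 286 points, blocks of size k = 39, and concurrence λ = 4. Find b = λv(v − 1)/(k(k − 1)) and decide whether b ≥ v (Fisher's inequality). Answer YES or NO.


b = λv(v − 1)/(k(k − 1)) = 4·286·285/(39·38) = 326040/1482 = 220.
Compare with v = 286: b < v, so Fisher's inequality fails.

NO


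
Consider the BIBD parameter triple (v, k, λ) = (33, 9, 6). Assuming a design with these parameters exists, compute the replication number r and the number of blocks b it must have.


Any 2-(v, k, λ) BIBD satisfies two necessary conditions:
  (i)  Each point sits in r blocks, and counting incidences through any fixed point gives r(k − 1) = λ(v − 1), so r = λ(v − 1)/(k − 1).
  (ii) Total incidences bk = vr, so b = vr/k.
Step 1: r = λ(v − 1)/(k − 1) = 6·(33 − 1)/(9 − 1) = 6·32/8 = 192/8 = 24.
Step 2: b = vr/k = 33·24/9 = 792/9 = 88.
Check integrality: r = 24 ∈ Z ✓, b = 88 ∈ Z ✓.
(These identities are necessary conditions: they determine r and b for any design with these parameters, but do not by themselves prove that one exists.)

r = 24, b = 88.


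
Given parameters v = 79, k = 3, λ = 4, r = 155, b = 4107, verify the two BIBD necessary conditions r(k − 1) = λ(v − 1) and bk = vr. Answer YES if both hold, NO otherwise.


Condition (i): r(k − 1) = 155·2 = 310; λ(v − 1) = 4·78 = 312. Match? NO.
Condition (ii): bk = 4107·3 = 12321; vr = 79·155 = 12245. Match? NO.
Both conditions hold? NO.

NO


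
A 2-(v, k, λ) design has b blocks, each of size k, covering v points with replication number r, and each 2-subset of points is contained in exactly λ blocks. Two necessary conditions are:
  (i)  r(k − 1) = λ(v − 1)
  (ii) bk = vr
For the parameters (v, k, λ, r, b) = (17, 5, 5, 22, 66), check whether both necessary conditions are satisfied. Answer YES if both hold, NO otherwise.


Condition (i): r(k − 1) = 22·4 = 88; λ(v − 1) = 5·16 = 80. Match? NO.
Condition (ii): bk = 66·5 = 330; vr = 17·22 = 374. Match? NO.
Both conditions hold? NO.

NO


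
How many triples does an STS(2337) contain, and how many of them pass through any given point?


An STS(v) is a 2-(v, 3, 1) BIBD: block size k = 3, λ = 1.
Replication: r(k − 1) = λ(v − 1) ⇒ r·2 = 2337 − 1 = 2336 ⇒ r = 1168.
Block count: b = v(v − 1)/6 = 2337·2336/6 = 5459232/6 = 909872.
(Check via bk = vr: 909872·3 = 2729616 = 2337·1168 = 2729616 ✓.)

r = 1168, b = 909872.


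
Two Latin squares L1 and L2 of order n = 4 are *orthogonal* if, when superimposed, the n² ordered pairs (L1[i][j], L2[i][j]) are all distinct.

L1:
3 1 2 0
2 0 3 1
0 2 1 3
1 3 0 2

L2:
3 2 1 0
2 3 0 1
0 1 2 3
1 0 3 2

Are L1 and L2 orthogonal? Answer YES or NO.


Form the n² = 16 superimposed pairs (L1[i][j], L2[i][j]), row by row (rows and columns indexed from 0):
row 0: (3,3) (1,2) (2,1) (0,0)
row 1: (2,2) (0,3) (3,0) (1,1)
row 2: (0,0) (2,1) (1,2) (3,3)
row 3: (1,1) (3,0) (0,3) (2,2)
Orthogonality requires all 16 pairs distinct.
But the pair (0,0) repeats: cell (0,3) has L1 = 0, L2 = 0, and cell (2,0) has L1 = 0, L2 = 0.
A repeated pair means some other pair never occurs (only 8 distinct pairs out of 16), so the squares are not orthogonal.
Conclusion: NO.

NO


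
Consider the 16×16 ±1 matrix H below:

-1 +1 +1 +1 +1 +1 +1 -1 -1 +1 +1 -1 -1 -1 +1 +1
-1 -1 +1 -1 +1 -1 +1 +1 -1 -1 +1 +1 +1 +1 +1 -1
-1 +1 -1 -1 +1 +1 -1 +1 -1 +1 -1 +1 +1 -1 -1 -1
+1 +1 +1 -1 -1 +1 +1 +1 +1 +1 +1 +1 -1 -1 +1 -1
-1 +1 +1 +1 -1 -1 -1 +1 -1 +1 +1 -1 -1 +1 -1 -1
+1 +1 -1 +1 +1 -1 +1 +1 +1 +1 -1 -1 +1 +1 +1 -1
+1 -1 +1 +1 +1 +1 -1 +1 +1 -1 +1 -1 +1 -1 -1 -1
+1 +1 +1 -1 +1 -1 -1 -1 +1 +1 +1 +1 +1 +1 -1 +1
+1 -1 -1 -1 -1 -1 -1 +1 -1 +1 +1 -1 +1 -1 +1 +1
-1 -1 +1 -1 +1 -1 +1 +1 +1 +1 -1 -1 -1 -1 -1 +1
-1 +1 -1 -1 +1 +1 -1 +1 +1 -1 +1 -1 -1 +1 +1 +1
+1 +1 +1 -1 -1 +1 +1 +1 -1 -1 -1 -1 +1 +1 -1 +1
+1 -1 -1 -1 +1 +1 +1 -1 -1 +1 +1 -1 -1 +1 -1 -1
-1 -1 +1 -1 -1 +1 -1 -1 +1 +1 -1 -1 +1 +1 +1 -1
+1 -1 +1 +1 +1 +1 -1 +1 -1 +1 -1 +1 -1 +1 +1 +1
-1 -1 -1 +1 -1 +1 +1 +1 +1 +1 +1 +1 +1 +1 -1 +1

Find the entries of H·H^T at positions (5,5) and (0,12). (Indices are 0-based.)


Row 0 of H: [-1, 1, 1, 1, 1, 1, 1, -1, -1, 1, 1, -1, -1, -1, 1, 1].
Row 5 of H: [1, 1, -1, 1, 1, -1, 1, 1, 1, 1, -1, -1, 1, 1, 1, -1].
Row 12 of H: [1, -1, -1, -1, 1, 1, 1, -1, -1, 1, 1, -1, -1, 1, -1, -1].
(H·H^T)[5][5] = Σ_j H[5][j]·H[5][j] = (1)² + (1)² + (-1)² + (1)² + (1)² + (-1)² + (1)² + (1)² + (1)² + (1)² + (-1)² + (-1)² + (1)² + (1)² + (1)² + (-1)² = 1 + 1 + 1 + 1 + 1 + 1 + 1 + 1 + 1 + 1 + 1 + 1 + 1 + 1 + 1 + 1 = 16.
(H·H^T)[0][12] = Σ_j H[0][j]·H[12][j] = (-1)·(1) + (1)·(-1) + (1)·(-1) + (1)·(-1) + (1)·(1) + (1)·(1) + (1)·(1) + (-1)·(-1) + (-1)·(-1) + (1)·(1) + (1)·(1) + (-1)·(-1) + (-1)·(-1) + (-1)·(1) + (1)·(-1) + (1)·(-1) = -1 + -1 + -1 + -1 + 1 + 1 + 1 + 1 + 1 + 1 + 1 + 1 + 1 + -1 + -1 + -1 = 2.
Rows 0 and 12 are not orthogonal (dot product = 2 ≠ 0), so H is not a Hadamard matrix.

(5,5) entry = 16; (0,12) entry = 2.


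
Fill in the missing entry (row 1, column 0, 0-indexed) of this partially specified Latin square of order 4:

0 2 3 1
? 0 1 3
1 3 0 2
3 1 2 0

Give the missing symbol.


Row 1 contains symbols [0, 1, 3] — missing [2].
Column 0 contains symbols [0, 1, 3] — missing [2].
The missing symbol must appear in both missing sets; intersection = [2].
Therefore the hidden value is 2.

Missing value = 2.


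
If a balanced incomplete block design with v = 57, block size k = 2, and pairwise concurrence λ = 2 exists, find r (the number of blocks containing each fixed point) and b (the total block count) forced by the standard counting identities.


Any 2-(v, k, λ) BIBD satisfies two necessary conditions:
  (i)  Each point sits in r blocks, and counting incidences through any fixed point gives r(k − 1) = λ(v − 1), so r = λ(v − 1)/(k − 1).
  (ii) Total incidences bk = vr, so b = vr/k.
Step 1: r = λ(v − 1)/(k − 1) = 2·(57 − 1)/(2 − 1) = 2·56/1 = 112/1 = 112.
Step 2: b = vr/k = 57·112/2 = 6384/2 = 3192.
Check integrality: r = 112 ∈ Z ✓, b = 3192 ∈ Z ✓.
(These identities are necessary conditions: they determine r and b for any design with these parameters, but do not by themselves prove that one exists.)

r = 112, b = 3192.


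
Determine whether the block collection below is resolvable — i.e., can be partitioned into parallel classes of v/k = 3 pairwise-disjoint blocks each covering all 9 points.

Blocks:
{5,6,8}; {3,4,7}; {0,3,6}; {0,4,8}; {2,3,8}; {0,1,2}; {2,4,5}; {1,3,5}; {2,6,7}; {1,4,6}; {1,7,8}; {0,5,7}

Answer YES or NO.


v = 9, block size k = 3, number of blocks = 12.
For resolvability, blocks must partition into parallel classes of size v/k = 3.
Total blocks must therefore be a multiple of 3: 12 = 3·4 + 0 ⇒ divisible ✓.
Greedy packing gives 4 candidate class(es). Each should be a full parallel class (size 3, covers all 9 points).
  Class 1 (3 blocks): {5,6,8}; {3,4,7}; {0,1,2}. Points covered: [0, 1, 2, 3, 4, 5, 6, 7, 8].
  Class 2 (3 blocks): {0,3,6}; {2,4,5}; {1,7,8}. Points covered: [0, 1, 2, 3, 4, 5, 6, 7, 8].
  Class 3 (3 blocks): {0,4,8}; {1,3,5}; {2,6,7}. Points covered: [0, 1, 2, 3, 4, 5, 6, 7, 8].
  Class 4 (3 blocks): {2,3,8}; {1,4,6}; {0,5,7}. Points covered: [0, 1, 2, 3, 4, 5, 6, 7, 8].
All classes full (size 3)? YES. All classes cover every point? YES.
Resolvable? YES.

YES


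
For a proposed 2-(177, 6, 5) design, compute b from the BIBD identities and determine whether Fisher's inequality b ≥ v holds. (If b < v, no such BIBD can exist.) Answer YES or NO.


b = λv(v − 1)/(k(k − 1)) = 5·177·176/(6·5) = 155760/30 = 5192.
Compare with v = 177: b ≥ v, so Fisher's inequality holds.

YES


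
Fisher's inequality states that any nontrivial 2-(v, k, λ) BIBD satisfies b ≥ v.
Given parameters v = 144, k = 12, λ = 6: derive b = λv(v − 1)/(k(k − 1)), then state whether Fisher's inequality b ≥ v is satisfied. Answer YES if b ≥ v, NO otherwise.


b = λv(v − 1)/(k(k − 1)) = 6·144·143/(12·11) = 123552/132 = 936.
Compare with v = 144: b ≥ v, so Fisher's inequality holds.

YES


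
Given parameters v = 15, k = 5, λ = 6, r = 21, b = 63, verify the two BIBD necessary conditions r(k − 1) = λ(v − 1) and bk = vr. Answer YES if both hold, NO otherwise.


Condition (i): r(k − 1) = 21·4 = 84; λ(v − 1) = 6·14 = 84. Match? YES.
Condition (ii): bk = 63·5 = 315; vr = 15·21 = 315. Match? YES.
Both conditions hold? YES.

YES


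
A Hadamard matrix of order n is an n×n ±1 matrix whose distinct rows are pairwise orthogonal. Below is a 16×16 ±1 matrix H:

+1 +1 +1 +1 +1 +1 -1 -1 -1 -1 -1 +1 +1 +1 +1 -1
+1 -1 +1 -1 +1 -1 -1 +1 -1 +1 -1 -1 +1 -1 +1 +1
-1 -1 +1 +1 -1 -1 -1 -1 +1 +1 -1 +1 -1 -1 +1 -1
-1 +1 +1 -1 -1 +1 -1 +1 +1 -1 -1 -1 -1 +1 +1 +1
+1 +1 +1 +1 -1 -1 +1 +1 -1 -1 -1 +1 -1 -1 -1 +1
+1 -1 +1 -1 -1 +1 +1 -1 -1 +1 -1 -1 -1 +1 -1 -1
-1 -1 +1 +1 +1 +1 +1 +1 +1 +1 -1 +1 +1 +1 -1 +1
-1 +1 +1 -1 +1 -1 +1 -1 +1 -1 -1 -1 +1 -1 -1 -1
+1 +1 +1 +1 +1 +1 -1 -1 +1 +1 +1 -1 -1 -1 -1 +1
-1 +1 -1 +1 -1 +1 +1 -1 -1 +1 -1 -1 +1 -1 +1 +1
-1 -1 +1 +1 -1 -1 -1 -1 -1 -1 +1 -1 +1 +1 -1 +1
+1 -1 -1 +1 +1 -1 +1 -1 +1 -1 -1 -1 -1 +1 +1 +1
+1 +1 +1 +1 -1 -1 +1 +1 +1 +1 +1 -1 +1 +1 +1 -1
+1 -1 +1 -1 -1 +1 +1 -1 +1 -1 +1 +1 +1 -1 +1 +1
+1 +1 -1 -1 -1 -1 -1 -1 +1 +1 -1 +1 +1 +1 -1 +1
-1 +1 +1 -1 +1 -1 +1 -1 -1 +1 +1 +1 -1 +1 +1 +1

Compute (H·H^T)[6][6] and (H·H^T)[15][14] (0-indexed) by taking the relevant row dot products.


Row 6 of H: [-1, -1, 1, 1, 1, 1, 1, 1, 1, 1, -1, 1, 1, 1, -1, 1].
Row 14 of H: [1, 1, -1, -1, -1, -1, -1, -1, 1, 1, -1, 1, 1, 1, -1, 1].
Row 15 of H: [-1, 1, 1, -1, 1, -1, 1, -1, -1, 1, 1, 1, -1, 1, 1, 1].
(H·H^T)[6][6] = Σ_j H[6][j]·H[6][j] = (-1)² + (-1)² + (1)² + (1)² + (1)² + (1)² + (1)² + (1)² + (1)² + (1)² + (-1)² + (1)² + (1)² + (1)² + (-1)² + (1)² = 1 + 1 + 1 + 1 + 1 + 1 + 1 + 1 + 1 + 1 + 1 + 1 + 1 + 1 + 1 + 1 = 16.
(H·H^T)[15][14] = Σ_j H[15][j]·H[14][j] = (-1)·(1) + (1)·(1) + (1)·(-1) + (-1)·(-1) + (1)·(-1) + (-1)·(-1) + (1)·(-1) + (-1)·(-1) + (-1)·(1) + (1)·(1) + (1)·(-1) + (1)·(1) + (-1)·(1) + (1)·(1) + (1)·(-1) + (1)·(1) = -1 + 1 + -1 + 1 + -1 + 1 + -1 + 1 + -1 + 1 + -1 + 1 + -1 + 1 + -1 + 1 = 0.
So rows 15 and 14 are orthogonal; the diagonal entry equals n = 16.

(6,6) entry = 16; (15,14) entry = 0.


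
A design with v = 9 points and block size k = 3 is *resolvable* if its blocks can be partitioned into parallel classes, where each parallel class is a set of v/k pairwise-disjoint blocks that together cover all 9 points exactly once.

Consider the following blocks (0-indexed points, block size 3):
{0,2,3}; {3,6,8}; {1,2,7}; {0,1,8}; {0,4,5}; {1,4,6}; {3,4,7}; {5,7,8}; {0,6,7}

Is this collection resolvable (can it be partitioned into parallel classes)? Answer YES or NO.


v = 9, block size k = 3, number of blocks = 9.
For resolvability, blocks must partition into parallel classes of size v/k = 3.
Total blocks must therefore be a multiple of 3: 9 = 3·3 + 0 ⇒ divisible ✓.
Consider block {0,1,8}. The only other block(s) in the collection disjoint from it are {3,4,7} — just 1 block(s). Any parallel class containing {0,1,8} would need 2 other blocks each disjoint from it, so no parallel class of size 3 can contain {0,1,8}.
Since every block must belong to some parallel class in a resolution, the collection cannot be partitioned into parallel classes.
Resolvable? NO.

NO


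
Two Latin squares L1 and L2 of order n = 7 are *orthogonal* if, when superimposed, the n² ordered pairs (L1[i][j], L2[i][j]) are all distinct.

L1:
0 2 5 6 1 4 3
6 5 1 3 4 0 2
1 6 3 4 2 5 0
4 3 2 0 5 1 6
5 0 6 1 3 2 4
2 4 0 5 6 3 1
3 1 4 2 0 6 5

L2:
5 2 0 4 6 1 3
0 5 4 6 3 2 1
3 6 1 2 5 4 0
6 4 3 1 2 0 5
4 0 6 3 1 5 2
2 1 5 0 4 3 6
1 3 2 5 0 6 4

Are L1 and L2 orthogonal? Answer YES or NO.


Form the n² = 49 superimposed pairs (L1[i][j], L2[i][j]), row by row (rows and columns indexed from 0):
row 0: (0,5) (2,2) (5,0) (6,4) (1,6) (4,1) (3,3)
row 1: (6,0) (5,5) (1,4) (3,6) (4,3) (0,2) (2,1)
row 2: (1,3) (6,6) (3,1) (4,2) (2,5) (5,4) (0,0)
row 3: (4,6) (3,4) (2,3) (0,1) (5,2) (1,0) (6,5)
row 4: (5,4) (0,0) (6,6) (1,3) (3,1) (2,5) (4,2)
row 5: (2,2) (4,1) (0,5) (5,0) (6,4) (3,3) (1,6)
row 6: (3,1) (1,3) (4,2) (2,5) (0,0) (6,6) (5,4)
Orthogonality requires all 49 pairs distinct.
But the pair (5,4) repeats: cell (2,5) has L1 = 5, L2 = 4, and cell (4,0) has L1 = 5, L2 = 4.
A repeated pair means some other pair never occurs (only 28 distinct pairs out of 49), so the squares are not orthogonal.
Conclusion: NO.

NO


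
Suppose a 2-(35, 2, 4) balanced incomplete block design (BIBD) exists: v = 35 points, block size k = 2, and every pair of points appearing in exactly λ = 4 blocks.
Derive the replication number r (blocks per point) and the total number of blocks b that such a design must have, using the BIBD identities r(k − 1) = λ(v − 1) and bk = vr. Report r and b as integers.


Any 2-(v, k, λ) BIBD satisfies two necessary conditions:
  (i)  Each point sits in r blocks, and counting incidences through any fixed point gives r(k − 1) = λ(v − 1), so r = λ(v − 1)/(k − 1).
  (ii) Total incidences bk = vr, so b = vr/k.
Step 1: r = λ(v − 1)/(k − 1) = 4·(35 − 1)/(2 − 1) = 4·34/1 = 136/1 = 136.
Step 2: b = vr/k = 35·136/2 = 4760/2 = 2380.
Check integrality: r = 136 ∈ Z ✓, b = 2380 ∈ Z ✓.
(These identities are necessary conditions: they determine r and b for any design with these parameters, but do not by themselves prove that one exists.)

r = 136, b = 2380.


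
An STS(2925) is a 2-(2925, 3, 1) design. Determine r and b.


An STS(v) is a 2-(v, 3, 1) BIBD: block size k = 3, λ = 1.
Replication: r(k − 1) = λ(v − 1) ⇒ r·2 = 2925 − 1 = 2924 ⇒ r = 1462.
Block count: bk = vr ⇒ b·3 = 2925·1462 = 4276350 ⇒ b = 1425450.
(Check via b = v(v − 1)/6 = 2925·2924/6 = 8552700/6 = 1425450.)

r = 1462, b = 1425450.


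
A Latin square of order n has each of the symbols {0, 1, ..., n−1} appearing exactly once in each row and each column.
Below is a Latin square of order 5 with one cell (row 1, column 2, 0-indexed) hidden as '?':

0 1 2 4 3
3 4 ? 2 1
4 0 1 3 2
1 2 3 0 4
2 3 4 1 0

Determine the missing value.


Row 1 contains symbols [1, 2, 3, 4] — missing [0].
Column 2 contains symbols [1, 2, 3, 4] — missing [0].
The missing symbol must appear in both missing sets; intersection = [0].
Therefore the hidden value is 0.

Missing value = 0.


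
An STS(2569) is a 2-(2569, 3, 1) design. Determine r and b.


An STS(v) is a 2-(v, 3, 1) BIBD: block size k = 3, λ = 1.
Replication: r(k − 1) = λ(v − 1) ⇒ r·2 = 2569 − 1 = 2568 ⇒ r = 1284.
Block count: bk = vr ⇒ b·3 = 2569·1284 = 3298596 ⇒ b = 1099532.

r = 1284, b = 1099532.


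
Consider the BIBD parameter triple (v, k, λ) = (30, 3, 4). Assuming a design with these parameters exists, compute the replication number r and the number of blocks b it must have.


Any 2-(v, k, λ) BIBD satisfies two necessary conditions:
  (i)  Each point sits in r blocks, and counting incidences through any fixed point gives r(k − 1) = λ(v − 1), so r = λ(v − 1)/(k − 1).
  (ii) Total incidences bk = vr, so b = vr/k.
Step 1: r = λ(v − 1)/(k − 1) = 4·(30 − 1)/(3 − 1) = 4·29/2 = 116/2 = 58.
Step 2: b = vr/k = 30·58/3 = 1740/3 = 580.
Check integrality: r = 58 ∈ Z ✓, b = 580 ∈ Z ✓.
(These identities are necessary conditions: they determine r and b for any design with these parameters, but do not by themselves prove that one exists.)

r = 58, b = 580.


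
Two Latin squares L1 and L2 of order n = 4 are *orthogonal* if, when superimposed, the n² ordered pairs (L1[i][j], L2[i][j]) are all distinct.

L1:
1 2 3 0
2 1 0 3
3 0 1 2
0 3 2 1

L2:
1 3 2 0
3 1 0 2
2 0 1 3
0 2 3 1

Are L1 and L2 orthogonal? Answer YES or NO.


Form the n² = 16 superimposed pairs (L1[i][j], L2[i][j]), row by row (rows and columns indexed from 0):
row 0: (1,1) (2,3) (3,2) (0,0)
row 1: (2,3) (1,1) (0,0) (3,2)
row 2: (3,2) (0,0) (1,1) (2,3)
row 3: (0,0) (3,2) (2,3) (1,1)
Orthogonality requires all 16 pairs distinct.
But the pair (2,3) repeats: cell (0,1) has L1 = 2, L2 = 3, and cell (1,0) has L1 = 2, L2 = 3.
A repeated pair means some other pair never occurs (only 4 distinct pairs out of 16), so the squares are not orthogonal.
Conclusion: NO.

NO


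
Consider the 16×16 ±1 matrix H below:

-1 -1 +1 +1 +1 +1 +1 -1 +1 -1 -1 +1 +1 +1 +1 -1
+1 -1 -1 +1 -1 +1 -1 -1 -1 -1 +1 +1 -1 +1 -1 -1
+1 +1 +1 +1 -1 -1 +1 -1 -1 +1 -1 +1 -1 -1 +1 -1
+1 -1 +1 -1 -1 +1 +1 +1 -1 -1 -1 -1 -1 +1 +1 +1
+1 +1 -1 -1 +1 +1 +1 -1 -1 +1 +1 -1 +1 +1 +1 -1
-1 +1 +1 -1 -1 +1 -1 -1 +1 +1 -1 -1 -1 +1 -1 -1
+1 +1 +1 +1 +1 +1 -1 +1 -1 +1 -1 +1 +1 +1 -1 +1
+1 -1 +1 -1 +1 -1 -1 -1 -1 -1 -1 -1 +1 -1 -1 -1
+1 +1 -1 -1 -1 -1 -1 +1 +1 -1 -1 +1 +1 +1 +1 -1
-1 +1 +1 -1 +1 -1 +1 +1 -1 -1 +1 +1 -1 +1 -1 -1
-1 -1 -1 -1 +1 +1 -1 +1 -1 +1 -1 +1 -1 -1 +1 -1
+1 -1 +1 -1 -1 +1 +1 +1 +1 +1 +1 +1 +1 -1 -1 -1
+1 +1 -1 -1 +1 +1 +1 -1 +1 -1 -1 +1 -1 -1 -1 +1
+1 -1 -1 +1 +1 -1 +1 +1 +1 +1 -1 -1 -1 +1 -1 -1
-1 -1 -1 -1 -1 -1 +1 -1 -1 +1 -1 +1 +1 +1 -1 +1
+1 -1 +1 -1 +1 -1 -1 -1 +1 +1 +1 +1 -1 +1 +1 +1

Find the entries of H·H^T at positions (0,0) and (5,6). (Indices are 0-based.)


Row 0 of H: [-1, -1, 1, 1, 1, 1, 1, -1, 1, -1, -1, 1, 1, 1, 1, -1].
Row 5 of H: [-1, 1, 1, -1, -1, 1, -1, -1, 1, 1, -1, -1, -1, 1, -1, -1].
Row 6 of H: [1, 1, 1, 1, 1, 1, -1, 1, -1, 1, -1, 1, 1, 1, -1, 1].
(H·H^T)[0][0] = Σ_j H[0][j]·H[0][j] = (-1)² + (-1)² + (1)² + (1)² + (1)² + (1)² + (1)² + (-1)² + (1)² + (-1)² + (-1)² + (1)² + (1)² + (1)² + (1)² + (-1)² = 1 + 1 + 1 + 1 + 1 + 1 + 1 + 1 + 1 + 1 + 1 + 1 + 1 + 1 + 1 + 1 = 16.
(H·H^T)[5][6] = Σ_j H[5][j]·H[6][j] = (-1)·(1) + (1)·(1) + (1)·(1) + (-1)·(1) + (-1)·(1) + (1)·(1) + (-1)·(-1) + (-1)·(1) + (1)·(-1) + (1)·(1) + (-1)·(-1) + (-1)·(1) + (-1)·(1) + (1)·(1) + (-1)·(-1) + (-1)·(1) = -1 + 1 + 1 + -1 + -1 + 1 + 1 + -1 + -1 + 1 + 1 + -1 + -1 + 1 + 1 + -1 = 0.
So rows 5 and 6 are orthogonal; the diagonal entry equals n = 16.

(0,0) entry = 16; (5,6) entry = 0.


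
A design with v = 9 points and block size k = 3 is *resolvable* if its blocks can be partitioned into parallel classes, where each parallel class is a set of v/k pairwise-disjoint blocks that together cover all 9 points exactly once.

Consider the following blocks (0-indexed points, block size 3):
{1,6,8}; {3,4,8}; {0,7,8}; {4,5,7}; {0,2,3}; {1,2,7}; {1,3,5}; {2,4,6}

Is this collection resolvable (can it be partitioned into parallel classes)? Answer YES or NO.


v = 9, block size k = 3, number of blocks = 8.
For resolvability, blocks must partition into parallel classes of size v/k = 3.
Total blocks must therefore be a multiple of 3: 8 = 3·2 + 2 ⇒ not divisible ✗.
Resolvable? NO.

NO


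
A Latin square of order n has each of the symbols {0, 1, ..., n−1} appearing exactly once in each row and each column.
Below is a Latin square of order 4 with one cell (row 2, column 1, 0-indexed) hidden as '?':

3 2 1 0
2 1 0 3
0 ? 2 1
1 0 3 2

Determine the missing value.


Row 2 contains symbols [0, 1, 2] — missing [3].
Column 1 contains symbols [0, 1, 2] — missing [3].
The missing symbol must appear in both missing sets; intersection = [3].
Therefore the hidden value is 3.

Missing value = 3.


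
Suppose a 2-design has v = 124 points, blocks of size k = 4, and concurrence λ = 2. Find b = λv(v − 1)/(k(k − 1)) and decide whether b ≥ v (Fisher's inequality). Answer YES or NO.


r = λ(v − 1)/(k − 1) = 2·123/3 = 82.
b = vr/k = 124·82/4 = 2542.
Fisher's inequality: b ≥ v ⇔ 2542 ≥ 124? YES.

YES


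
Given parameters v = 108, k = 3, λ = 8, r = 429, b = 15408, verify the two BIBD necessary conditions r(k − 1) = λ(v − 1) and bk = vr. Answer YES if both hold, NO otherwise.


Condition (i): r(k − 1) = 429·2 = 858; λ(v − 1) = 8·107 = 856. Match? NO.
Condition (ii): bk = 15408·3 = 46224; vr = 108·429 = 46332. Match? NO.
Both conditions hold? NO.

NO


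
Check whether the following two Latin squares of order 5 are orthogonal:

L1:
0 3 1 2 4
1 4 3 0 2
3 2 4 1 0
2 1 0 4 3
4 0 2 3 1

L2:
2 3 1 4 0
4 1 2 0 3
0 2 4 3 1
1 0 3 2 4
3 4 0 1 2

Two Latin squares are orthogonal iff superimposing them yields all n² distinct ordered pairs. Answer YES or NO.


Form the n² = 25 superimposed pairs (L1[i][j], L2[i][j]), row by row (rows and columns indexed from 0):
row 0: (0,2) (3,3) (1,1) (2,4) (4,0)
row 1: (1,4) (4,1) (3,2) (0,0) (2,3)
row 2: (3,0) (2,2) (4,4) (1,3) (0,1)
row 3: (2,1) (1,0) (0,3) (4,2) (3,4)
row 4: (4,3) (0,4) (2,0) (3,1) (1,2)
Orthogonality requires all 25 pairs distinct.
Check by first coordinate: for each symbol s of L1, list the L2 entries in the n cells where L1 = s; they must all differ.
  L1 = 0: L2 entries (in reading order) 2, 0, 1, 3, 4 — all 5 distinct ✓
  L1 = 1: L2 entries (in reading order) 1, 4, 3, 0, 2 — all 5 distinct ✓
  L1 = 2: L2 entries (in reading order) 4, 3, 2, 1, 0 — all 5 distinct ✓
  L1 = 3: L2 entries (in reading order) 3, 2, 0, 4, 1 — all 5 distinct ✓
  L1 = 4: L2 entries (in reading order) 0, 1, 4, 2, 3 — all 5 distinct ✓
Every symbol of L1 meets every symbol of L2 exactly once, so all 25 pairs are distinct (25 of 25).
Conclusion: YES.

YES


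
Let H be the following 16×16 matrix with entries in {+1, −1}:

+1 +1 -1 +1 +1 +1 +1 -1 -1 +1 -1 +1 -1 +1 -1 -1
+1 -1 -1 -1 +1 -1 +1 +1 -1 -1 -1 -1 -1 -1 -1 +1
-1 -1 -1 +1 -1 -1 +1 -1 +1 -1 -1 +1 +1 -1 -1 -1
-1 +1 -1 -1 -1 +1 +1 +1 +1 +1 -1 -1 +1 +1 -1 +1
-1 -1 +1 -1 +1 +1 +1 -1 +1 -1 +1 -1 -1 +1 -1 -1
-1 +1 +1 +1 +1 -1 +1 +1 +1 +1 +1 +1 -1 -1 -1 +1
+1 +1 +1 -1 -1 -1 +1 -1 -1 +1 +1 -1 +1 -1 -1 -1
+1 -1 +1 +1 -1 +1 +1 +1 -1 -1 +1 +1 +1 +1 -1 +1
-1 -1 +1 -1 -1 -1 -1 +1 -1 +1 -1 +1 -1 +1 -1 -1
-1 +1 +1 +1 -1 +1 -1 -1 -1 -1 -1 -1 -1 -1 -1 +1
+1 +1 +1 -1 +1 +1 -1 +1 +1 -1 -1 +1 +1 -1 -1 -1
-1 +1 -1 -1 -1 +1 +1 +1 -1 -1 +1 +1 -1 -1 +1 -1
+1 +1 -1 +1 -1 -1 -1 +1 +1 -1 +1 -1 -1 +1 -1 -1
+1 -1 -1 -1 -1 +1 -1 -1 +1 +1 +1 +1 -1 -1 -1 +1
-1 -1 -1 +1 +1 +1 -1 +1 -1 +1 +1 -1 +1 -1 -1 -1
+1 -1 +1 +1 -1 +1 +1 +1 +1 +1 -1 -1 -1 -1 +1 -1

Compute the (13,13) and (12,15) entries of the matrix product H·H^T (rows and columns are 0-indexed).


Row 12 of H: [1, 1, -1, 1, -1, -1, -1, 1, 1, -1, 1, -1, -1, 1, -1, -1].
Row 13 of H: [1, -1, -1, -1, -1, 1, -1, -1, 1, 1, 1, 1, -1, -1, -1, 1].
Row 15 of H: [1, -1, 1, 1, -1, 1, 1, 1, 1, 1, -1, -1, -1, -1, 1, -1].
(H·H^T)[13][13] = Σ_j H[13][j]·H[13][j] = (1)² + (-1)² + (-1)² + (-1)² + (-1)² + (1)² + (-1)² + (-1)² + (1)² + (1)² + (1)² + (1)² + (-1)² + (-1)² + (-1)² + (1)² = 1 + 1 + 1 + 1 + 1 + 1 + 1 + 1 + 1 + 1 + 1 + 1 + 1 + 1 + 1 + 1 = 16.
(H·H^T)[12][15] = Σ_j H[12][j]·H[15][j] = (1)·(1) + (1)·(-1) + (-1)·(1) + (1)·(1) + (-1)·(-1) + (-1)·(1) + (-1)·(1) + (1)·(1) + (1)·(1) + (-1)·(1) + (1)·(-1) + (-1)·(-1) + (-1)·(-1) + (1)·(-1) + (-1)·(1) + (-1)·(-1) = 1 + -1 + -1 + 1 + 1 + -1 + -1 + 1 + 1 + -1 + -1 + 1 + 1 + -1 + -1 + 1 = 0.
So rows 12 and 15 are orthogonal; the diagonal entry equals n = 16.

(13,13) entry = 16; (12,15) entry = 0.


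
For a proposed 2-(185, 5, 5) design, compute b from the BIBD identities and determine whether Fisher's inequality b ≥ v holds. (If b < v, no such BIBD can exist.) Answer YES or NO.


b = λv(v − 1)/(k(k − 1)) = 5·185·184/(5·4) = 170200/20 = 8510.
Compare with v = 185: b ≥ v, so Fisher's inequality holds.

YES


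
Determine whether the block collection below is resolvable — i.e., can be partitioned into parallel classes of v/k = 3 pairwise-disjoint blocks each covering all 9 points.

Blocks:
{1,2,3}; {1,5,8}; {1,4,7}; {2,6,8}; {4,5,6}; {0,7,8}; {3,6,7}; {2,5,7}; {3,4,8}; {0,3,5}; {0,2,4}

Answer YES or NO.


v = 9, block size k = 3, number of blocks = 11.
For resolvability, blocks must partition into parallel classes of size v/k = 3.
Total blocks must therefore be a multiple of 3: 11 = 3·3 + 2 ⇒ not divisible ✗.
Resolvable? NO.

NO


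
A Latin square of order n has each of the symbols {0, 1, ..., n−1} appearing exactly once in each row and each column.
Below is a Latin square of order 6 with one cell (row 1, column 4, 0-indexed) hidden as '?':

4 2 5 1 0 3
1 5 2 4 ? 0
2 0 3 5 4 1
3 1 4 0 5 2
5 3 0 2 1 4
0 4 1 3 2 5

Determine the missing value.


Row 1 contains symbols [0, 1, 2, 4, 5] — missing [3].
Column 4 contains symbols [0, 1, 2, 4, 5] — missing [3].
The missing symbol must appear in both missing sets; intersection = [3].
Therefore the hidden value is 3.

Missing value = 3.


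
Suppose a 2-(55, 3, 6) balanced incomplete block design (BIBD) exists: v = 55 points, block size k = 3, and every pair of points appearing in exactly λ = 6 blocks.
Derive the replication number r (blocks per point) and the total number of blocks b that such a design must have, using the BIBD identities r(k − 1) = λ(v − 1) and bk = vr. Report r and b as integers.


Any 2-(v, k, λ) BIBD satisfies two necessary conditions:
  (i)  Each point sits in r blocks, and counting incidences through any fixed point gives r(k − 1) = λ(v − 1), so r = λ(v − 1)/(k − 1).
  (ii) Total incidences bk = vr, so b = vr/k.
Step 1: r = λ(v − 1)/(k − 1) = 6·(55 − 1)/(3 − 1) = 6·54/2 = 324/2 = 162.
Step 2: b = vr/k = 55·162/3 = 8910/3 = 2970.
Check integrality: r = 162 ∈ Z ✓, b = 2970 ∈ Z ✓.
(These identities are necessary conditions: they determine r and b for any design with these parameters, but do not by themselves prove that one exists.)

r = 162, b = 2970.


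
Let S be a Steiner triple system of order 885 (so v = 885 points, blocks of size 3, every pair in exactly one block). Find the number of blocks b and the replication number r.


An STS(v) is a 2-(v, 3, 1) BIBD: block size k = 3, λ = 1.
Replication: r(k − 1) = λ(v − 1) ⇒ r·2 = 885 − 1 = 884 ⇒ r = 442.
Block count: bk = vr ⇒ b·3 = 885·442 = 391170 ⇒ b = 130390.
(Check via b = v(v − 1)/6 = 885·884/6 = 782340/6 = 130390.)

r = 442, b = 130390.


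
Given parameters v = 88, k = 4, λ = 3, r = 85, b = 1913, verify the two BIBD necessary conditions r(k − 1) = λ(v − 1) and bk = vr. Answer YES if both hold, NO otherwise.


Condition (i): r(k − 1) = 85·3 = 255; λ(v − 1) = 3·87 = 261. Match? NO.
Condition (ii): bk = 1913·4 = 7652; vr = 88·85 = 7480. Match? NO.
Both conditions hold? NO.

NO


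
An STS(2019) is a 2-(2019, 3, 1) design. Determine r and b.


An STS(v) is a 2-(v, 3, 1) BIBD: block size k = 3, λ = 1.
Replication: r(k − 1) = λ(v − 1) ⇒ r·2 = 2019 − 1 = 2018 ⇒ r = 1009.
Block count: bk = vr ⇒ b·3 = 2019·1009 = 2037171 ⇒ b = 679057.

r = 1009, b = 679057.


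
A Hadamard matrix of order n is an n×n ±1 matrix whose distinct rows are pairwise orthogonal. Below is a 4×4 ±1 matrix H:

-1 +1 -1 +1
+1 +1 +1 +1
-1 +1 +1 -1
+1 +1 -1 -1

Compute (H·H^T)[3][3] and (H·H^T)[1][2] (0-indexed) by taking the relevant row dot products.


Row 1 of H: [1, 1, 1, 1].
Row 2 of H: [-1, 1, 1, -1].
Row 3 of H: [1, 1, -1, -1].
(H·H^T)[3][3] = Σ_j H[3][j]·H[3][j] = (1)² + (1)² + (-1)² + (-1)² = 1 + 1 + 1 + 1 = 4.
(H·H^T)[1][2] = Σ_j H[1][j]·H[2][j] = (1)·(-1) + (1)·(1) + (1)·(1) + (1)·(-1) = -1 + 1 + 1 + -1 = 0.
So rows 1 and 2 are orthogonal; the diagonal entry equals n = 4.

(3,3) entry = 4; (1,2) entry = 0.


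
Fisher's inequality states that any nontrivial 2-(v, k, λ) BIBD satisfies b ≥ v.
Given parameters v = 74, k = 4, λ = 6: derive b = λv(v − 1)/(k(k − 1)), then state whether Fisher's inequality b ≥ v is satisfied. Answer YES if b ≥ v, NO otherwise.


b = λv(v − 1)/(k(k − 1)) = 6·74·73/(4·3) = 32412/12 = 2701.
Compare with v = 74: b ≥ v, so Fisher's inequality holds.

YES


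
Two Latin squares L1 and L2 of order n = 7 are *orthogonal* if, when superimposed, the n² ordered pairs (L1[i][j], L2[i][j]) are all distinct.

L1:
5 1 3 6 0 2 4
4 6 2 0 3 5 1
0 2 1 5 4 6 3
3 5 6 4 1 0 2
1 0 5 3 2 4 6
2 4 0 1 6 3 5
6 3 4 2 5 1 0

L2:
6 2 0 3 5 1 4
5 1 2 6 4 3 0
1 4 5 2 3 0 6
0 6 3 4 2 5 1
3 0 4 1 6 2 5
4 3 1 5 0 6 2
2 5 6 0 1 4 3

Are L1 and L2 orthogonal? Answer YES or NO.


Form the n² = 49 superimposed pairs (L1[i][j], L2[i][j]), row by row (rows and columns indexed from 0):
row 0: (5,6) (1,2) (3,0) (6,3) (0,5) (2,1) (4,4)
row 1: (4,5) (6,1) (2,2) (0,6) (3,4) (5,3) (1,0)
row 2: (0,1) (2,4) (1,5) (5,2) (4,3) (6,0) (3,6)
row 3: (3,0) (5,6) (6,3) (4,4) (1,2) (0,5) (2,1)
row 4: (1,3) (0,0) (5,4) (3,1) (2,6) (4,2) (6,5)
row 5: (2,4) (4,3) (0,1) (1,5) (6,0) (3,6) (5,2)
row 6: (6,2) (3,5) (4,6) (2,0) (5,1) (1,4) (0,3)
Orthogonality requires all 49 pairs distinct.
But the pair (3,0) repeats: cell (0,2) has L1 = 3, L2 = 0, and cell (3,0) has L1 = 3, L2 = 0.
A repeated pair means some other pair never occurs (only 35 distinct pairs out of 49), so the squares are not orthogonal.
Conclusion: NO.

NO


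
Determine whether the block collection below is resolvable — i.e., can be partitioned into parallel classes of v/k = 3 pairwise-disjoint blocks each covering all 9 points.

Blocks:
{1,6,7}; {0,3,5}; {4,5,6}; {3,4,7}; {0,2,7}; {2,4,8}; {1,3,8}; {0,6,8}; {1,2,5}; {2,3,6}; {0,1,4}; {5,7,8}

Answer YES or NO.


v = 9, block size k = 3, number of blocks = 12.
For resolvability, blocks must partition into parallel classes of size v/k = 3.
Total blocks must therefore be a multiple of 3: 12 = 3·4 + 0 ⇒ divisible ✓.
Greedy packing gives 4 candidate class(es). Each should be a full parallel class (size 3, covers all 9 points).
  Class 1 (3 blocks): {1,6,7}; {0,3,5}; {2,4,8}. Points covered: [0, 1, 2, 3, 4, 5, 6, 7, 8].
  Class 2 (3 blocks): {4,5,6}; {0,2,7}; {1,3,8}. Points covered: [0, 1, 2, 3, 4, 5, 6, 7, 8].
  Class 3 (3 blocks): {3,4,7}; {0,6,8}; {1,2,5}. Points covered: [0, 1, 2, 3, 4, 5, 6, 7, 8].
  Class 4 (3 blocks): {2,3,6}; {0,1,4}; {5,7,8}. Points covered: [0, 1, 2, 3, 4, 5, 6, 7, 8].
All classes full (size 3)? YES. All classes cover every point? YES.
Resolvable? YES.

YES


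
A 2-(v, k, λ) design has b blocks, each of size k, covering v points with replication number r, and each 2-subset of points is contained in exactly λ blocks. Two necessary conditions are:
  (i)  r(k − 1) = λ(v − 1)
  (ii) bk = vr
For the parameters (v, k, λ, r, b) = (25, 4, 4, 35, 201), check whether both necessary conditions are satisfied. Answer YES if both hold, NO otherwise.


Condition (i): r(k − 1) = 35·3 = 105; λ(v − 1) = 4·24 = 96. Match? NO.
Condition (ii): bk = 201·4 = 804; vr = 25·35 = 875. Match? NO.
Both conditions hold? NO.

NO


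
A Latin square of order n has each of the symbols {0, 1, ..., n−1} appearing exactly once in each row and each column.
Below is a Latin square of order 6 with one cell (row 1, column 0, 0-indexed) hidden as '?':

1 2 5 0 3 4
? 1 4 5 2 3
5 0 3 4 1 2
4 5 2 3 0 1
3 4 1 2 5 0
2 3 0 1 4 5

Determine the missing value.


Row 1 contains symbols [1, 2, 3, 4, 5] — missing [0].
Column 0 contains symbols [1, 2, 3, 4, 5] — missing [0].
The missing symbol must appear in both missing sets; intersection = [0].
Therefore the hidden value is 0.

Missing value = 0.


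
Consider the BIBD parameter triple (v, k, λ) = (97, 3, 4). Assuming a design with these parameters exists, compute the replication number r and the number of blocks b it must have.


Any 2-(v, k, λ) BIBD satisfies two necessary conditions:
  (i)  Each point sits in r blocks, and counting incidences through any fixed point gives r(k − 1) = λ(v − 1), so r = λ(v − 1)/(k − 1).
  (ii) Total incidences bk = vr, so b = vr/k.
Step 1: r = λ(v − 1)/(k − 1) = 4·(97 − 1)/(3 − 1) = 4·96/2 = 384/2 = 192.
Step 2: b = vr/k = 97·192/3 = 18624/3 = 6208.
Check integrality: r = 192 ∈ Z ✓, b = 6208 ∈ Z ✓.
(These identities are necessary conditions: they determine r and b for any design with these parameters, but do not by themselves prove that one exists.)

r = 192, b = 6208.


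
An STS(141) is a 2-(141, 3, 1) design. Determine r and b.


An STS(v) is a 2-(v, 3, 1) BIBD: block size k = 3, λ = 1.
Replication: r(k − 1) = λ(v − 1) ⇒ r·2 = 141 − 1 = 140 ⇒ r = 70.
Block count: bk = vr ⇒ b·3 = 141·70 = 9870 ⇒ b = 3290.

r = 70, b = 3290.


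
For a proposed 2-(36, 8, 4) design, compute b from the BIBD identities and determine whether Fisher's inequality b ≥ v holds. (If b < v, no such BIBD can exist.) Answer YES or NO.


r = λ(v − 1)/(k − 1) = 4·35/7 = 20.
b = vr/k = 36·20/8 = 90.
Fisher's inequality: b ≥ v ⇔ 90 ≥ 36? YES.

YES


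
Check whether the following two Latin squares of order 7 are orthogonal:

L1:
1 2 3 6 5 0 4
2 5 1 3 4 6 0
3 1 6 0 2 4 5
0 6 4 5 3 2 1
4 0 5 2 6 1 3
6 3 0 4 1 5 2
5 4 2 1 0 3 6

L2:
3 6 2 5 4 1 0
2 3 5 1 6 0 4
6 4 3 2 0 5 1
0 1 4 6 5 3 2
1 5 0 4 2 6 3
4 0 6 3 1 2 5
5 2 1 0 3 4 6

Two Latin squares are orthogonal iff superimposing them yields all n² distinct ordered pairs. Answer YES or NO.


Form the n² = 49 superimposed pairs (L1[i][j], L2[i][j]), row by row (rows and columns indexed from 0):
row 0: (1,3) (2,6) (3,2) (6,5) (5,4) (0,1) (4,0)
row 1: (2,2) (5,3) (1,5) (3,1) (4,6) (6,0) (0,4)
row 2: (3,6) (1,4) (6,3) (0,2) (2,0) (4,5) (5,1)
row 3: (0,0) (6,1) (4,4) (5,6) (3,5) (2,3) (1,2)
row 4: (4,1) (0,5) (5,0) (2,4) (6,2) (1,6) (3,3)
row 5: (6,4) (3,0) (0,6) (4,3) (1,1) (5,2) (2,5)
row 6: (5,5) (4,2) (2,1) (1,0) (0,3) (3,4) (6,6)
Orthogonality requires all 49 pairs distinct.
Check by first coordinate: for each symbol s of L1, list the L2 entries in the n cells where L1 = s; they must all differ.
  L1 = 0: L2 entries (in reading order) 1, 4, 2, 0, 5, 6, 3 — all 7 distinct ✓
  L1 = 1: L2 entries (in reading order) 3, 5, 4, 2, 6, 1, 0 — all 7 distinct ✓
  L1 = 2: L2 entries (in reading order) 6, 2, 0, 3, 4, 5, 1 — all 7 distinct ✓
  L1 = 3: L2 entries (in reading order) 2, 1, 6, 5, 3, 0, 4 — all 7 distinct ✓
  L1 = 4: L2 entries (in reading order) 0, 6, 5, 4, 1, 3, 2 — all 7 distinct ✓
  L1 = 5: L2 entries (in reading order) 4, 3, 1, 6, 0, 2, 5 — all 7 distinct ✓
  L1 = 6: L2 entries (in reading order) 5, 0, 3, 1, 2, 4, 6 — all 7 distinct ✓
Every symbol of L1 meets every symbol of L2 exactly once, so all 49 pairs are distinct (49 of 49).
Conclusion: YES.

YES


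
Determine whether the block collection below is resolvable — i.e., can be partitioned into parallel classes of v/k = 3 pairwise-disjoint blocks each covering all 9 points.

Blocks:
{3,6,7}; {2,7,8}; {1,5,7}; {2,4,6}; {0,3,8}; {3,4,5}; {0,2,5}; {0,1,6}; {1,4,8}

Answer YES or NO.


v = 9, block size k = 3, number of blocks = 9.
For resolvability, blocks must partition into parallel classes of size v/k = 3.
Total blocks must therefore be a multiple of 3: 9 = 3·3 + 0 ⇒ divisible ✓.
Greedy packing gives 3 candidate class(es). Each should be a full parallel class (size 3, covers all 9 points).
  Class 1 (3 blocks): {3,6,7}; {0,2,5}; {1,4,8}. Points covered: [0, 1, 2, 3, 4, 5, 6, 7, 8].
  Class 2 (3 blocks): {2,7,8}; {3,4,5}; {0,1,6}. Points covered: [0, 1, 2, 3, 4, 5, 6, 7, 8].
  Class 3 (3 blocks): {1,5,7}; {2,4,6}; {0,3,8}. Points covered: [0, 1, 2, 3, 4, 5, 6, 7, 8].
All classes full (size 3)? YES. All classes cover every point? YES.
Resolvable? YES.

YES


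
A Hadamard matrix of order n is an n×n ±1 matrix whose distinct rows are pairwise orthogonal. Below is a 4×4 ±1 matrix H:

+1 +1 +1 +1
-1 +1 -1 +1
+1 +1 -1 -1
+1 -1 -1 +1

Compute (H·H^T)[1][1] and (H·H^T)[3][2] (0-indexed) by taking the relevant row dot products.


Row 1 of H: [-1, 1, -1, 1].
Row 2 of H: [1, 1, -1, -1].
Row 3 of H: [1, -1, -1, 1].
(H·H^T)[1][1] = Σ_j H[1][j]·H[1][j] = (-1)² + (1)² + (-1)² + (1)² = 1 + 1 + 1 + 1 = 4.
(H·H^T)[3][2] = Σ_j H[3][j]·H[2][j] = (1)·(1) + (-1)·(1) + (-1)·(-1) + (1)·(-1) = 1 + -1 + 1 + -1 = 0.
So rows 3 and 2 are orthogonal; the diagonal entry equals n = 4.

(1,1) entry = 4; (3,2) entry = 0.


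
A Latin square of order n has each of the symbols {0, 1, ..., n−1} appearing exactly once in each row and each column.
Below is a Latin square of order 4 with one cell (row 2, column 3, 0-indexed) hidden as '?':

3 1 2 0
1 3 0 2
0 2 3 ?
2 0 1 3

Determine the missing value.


Row 2 contains symbols [0, 2, 3] — missing [1].
Column 3 contains symbols [0, 2, 3] — missing [1].
The missing symbol must appear in both missing sets; intersection = [1].
Therefore the hidden value is 1.

Missing value = 1.


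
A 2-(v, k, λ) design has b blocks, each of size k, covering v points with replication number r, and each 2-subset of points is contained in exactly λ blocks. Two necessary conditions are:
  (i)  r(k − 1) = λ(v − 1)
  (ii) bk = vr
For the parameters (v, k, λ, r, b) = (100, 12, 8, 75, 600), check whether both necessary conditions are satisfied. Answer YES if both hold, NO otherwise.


Condition (i): r(k − 1) = 75·11 = 825; λ(v − 1) = 8·99 = 792. Match? NO.
Condition (ii): bk = 600·12 = 7200; vr = 100·75 = 7500. Match? NO.
Both conditions hold? NO.

NO


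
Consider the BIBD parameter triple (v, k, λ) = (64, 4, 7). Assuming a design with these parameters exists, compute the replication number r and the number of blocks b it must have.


Any 2-(v, k, λ) BIBD satisfies two necessary conditions:
  (i)  Each point sits in r blocks, and counting incidences through any fixed point gives r(k − 1) = λ(v − 1), so r = λ(v − 1)/(k − 1).
  (ii) Total incidences bk = vr, so b = vr/k.
Step 1: r = λ(v − 1)/(k − 1) = 7·(64 − 1)/(4 − 1) = 7·63/3 = 441/3 = 147.
Step 2: b = vr/k = 64·147/4 = 9408/4 = 2352.
Check integrality: r = 147 ∈ Z ✓, b = 2352 ∈ Z ✓.
(These identities are necessary conditions: they determine r and b for any design with these parameters, but do not by themselves prove that one exists.)

r = 147, b = 2352.
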